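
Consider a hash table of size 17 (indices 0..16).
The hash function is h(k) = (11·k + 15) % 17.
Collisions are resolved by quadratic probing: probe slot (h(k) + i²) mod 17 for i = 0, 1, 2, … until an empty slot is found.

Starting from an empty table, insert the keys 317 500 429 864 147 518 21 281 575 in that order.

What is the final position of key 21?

Insert 317: h=0, slot 0 empty -> index 0.
Insert 500: h=7, slot 7 empty -> index 7.
Insert 429: h=8, slot 8 empty -> index 8.
Insert 864: h=16, slot 16 empty -> index 16.
Insert 147: h=0, slot 0 occupied -> index 1.
Insert 518: h=1, slot 1 occupied -> index 2.
Insert 21: h=8, slot 8 occupied -> index 9.
Insert 281: h=12, slot 12 empty -> index 12.
Insert 575: h=16, slots 16,0 occupied -> index 3.
Table: [317, 147, 518, 575, -, -, -, 500, 429, 21, -, -, 281, -, -, -, 864]

9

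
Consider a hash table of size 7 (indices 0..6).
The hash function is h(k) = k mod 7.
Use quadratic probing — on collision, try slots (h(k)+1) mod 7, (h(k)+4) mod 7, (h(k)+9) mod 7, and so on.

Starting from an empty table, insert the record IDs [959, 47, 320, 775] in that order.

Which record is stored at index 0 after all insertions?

Insert 959: h=0, slot 0 empty -> index 0.
Insert 47: h=5, slot 5 empty -> index 5.
Insert 320: h=5, slot 5 occupied -> index 6.
Insert 775: h=5, slots 5,6 occupied -> index 2.
Table: [959, ., 775, ., ., 47, 320]

959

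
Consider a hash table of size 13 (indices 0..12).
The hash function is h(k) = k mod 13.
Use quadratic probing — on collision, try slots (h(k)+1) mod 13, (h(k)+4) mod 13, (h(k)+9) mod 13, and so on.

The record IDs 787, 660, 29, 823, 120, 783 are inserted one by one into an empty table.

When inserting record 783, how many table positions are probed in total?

5

Insert 787: h=7, slot 7 empty → index 7.
Insert 660: h=10, slot 10 empty → index 10.
Insert 29: h=3, slot 3 empty → index 3.
Insert 823: h=4, slot 4 empty → index 4.
Insert 120: h=3, slots 3,4,7 occupied → index 12.
Insert 783: h=3, slots 3,4,7,12 occupied → index 6.
Table: [-, -, -, 29, 823, -, 783, 787, -, -, 660, -, 120]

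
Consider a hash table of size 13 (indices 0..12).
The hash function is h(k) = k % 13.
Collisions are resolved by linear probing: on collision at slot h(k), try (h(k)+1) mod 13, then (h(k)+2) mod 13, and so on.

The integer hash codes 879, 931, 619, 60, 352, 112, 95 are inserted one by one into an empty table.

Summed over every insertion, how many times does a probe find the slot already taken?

10

Insert 879: h=8, slot 8 empty => index 8.
Insert 931: h=8, slot 8 occupied => index 9.
Insert 619: h=8, slots 8,9 occupied => index 10.
Insert 60: h=8, slots 8,9,10 occupied => index 11.
Insert 352: h=1, slot 1 empty => index 1.
Insert 112: h=8, slots 8,9,10,11 occupied => index 12.
Insert 95: h=4, slot 4 empty => index 4.
Table: [∅, 352, ∅, ∅, 95, ∅, ∅, ∅, 879, 931, 619, 60, 112]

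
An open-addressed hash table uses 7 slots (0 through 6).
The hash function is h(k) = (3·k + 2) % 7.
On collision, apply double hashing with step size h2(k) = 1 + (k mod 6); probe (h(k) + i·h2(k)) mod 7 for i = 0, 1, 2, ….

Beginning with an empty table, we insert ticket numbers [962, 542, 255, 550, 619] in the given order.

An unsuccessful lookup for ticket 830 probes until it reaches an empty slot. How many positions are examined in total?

Insert 962: h=4, slot 4 empty => index 4.
Insert 542: h=4, h2=3, slot 4 occupied => index 0.
Insert 255: h=4, h2=4, slot 4 occupied => index 1.
Insert 550: h=0, h2=5, slot 0 occupied => index 5.
Insert 619: h=4, h2=2, slot 4 occupied => index 6.
Table: [542, 255, ., ., 962, 550, 619]
Lookup 830: h=0, h2=3, probe 0,3 → slot 3 empty, not found.

2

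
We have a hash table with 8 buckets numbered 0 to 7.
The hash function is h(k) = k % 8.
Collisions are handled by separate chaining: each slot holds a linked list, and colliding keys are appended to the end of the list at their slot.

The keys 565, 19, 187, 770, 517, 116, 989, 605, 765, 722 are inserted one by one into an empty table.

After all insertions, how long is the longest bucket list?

5

565 -> bucket 5
19 -> bucket 3
187 -> bucket 3 (collision)
770 -> bucket 2
517 -> bucket 5 (collision)
116 -> bucket 4
989 -> bucket 5 (collision)
605 -> bucket 5 (collision)
765 -> bucket 5 (collision)
722 -> bucket 2 (collision)
Final buckets:
0: -
1: -
2: 770 -> 722
3: 19 -> 187
4: 116
5: 565 -> 517 -> 989 -> 605 -> 765
6: -
7: -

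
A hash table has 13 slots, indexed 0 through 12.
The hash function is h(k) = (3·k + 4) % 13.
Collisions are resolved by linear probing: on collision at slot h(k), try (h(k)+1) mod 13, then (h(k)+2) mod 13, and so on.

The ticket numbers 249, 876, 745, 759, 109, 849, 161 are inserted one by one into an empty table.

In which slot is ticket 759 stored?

7

249 hashes to 10; slot 10 is free → place at 10.
876 hashes to 6; slot 6 is free → place at 6.
745 hashes to 3; slot 3 is free → place at 3.
759 hashes to 6; 6 taken → place at 7.
109 hashes to 6; 6,7 taken → place at 8.
849 hashes to 3; 3 taken → place at 4.
161 hashes to 6; 6,7,8 taken → place at 9.
Table: [—, —, —, 745, 849, —, 876, 759, 109, 161, 249, —, —]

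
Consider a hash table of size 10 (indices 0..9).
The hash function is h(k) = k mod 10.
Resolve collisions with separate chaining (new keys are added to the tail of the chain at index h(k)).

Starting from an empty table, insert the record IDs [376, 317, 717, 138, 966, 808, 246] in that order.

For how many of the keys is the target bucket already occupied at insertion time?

Insert 376: h=6, bucket 6 empty → new chain.
Insert 317: h=7, bucket 7 empty → new chain.
Insert 717: h=7, bucket 7 nonempty → append to chain.
Insert 138: h=8, bucket 8 empty → new chain.
Insert 966: h=6, bucket 6 nonempty → append to chain.
Insert 808: h=8, bucket 8 nonempty → append to chain.
Insert 246: h=6, bucket 6 nonempty → append to chain.
Final buckets:
0: .
1: .
2: .
3: .
4: .
5: .
6: 376 -> 966 -> 246
7: 317 -> 717
8: 138 -> 808
9: .

4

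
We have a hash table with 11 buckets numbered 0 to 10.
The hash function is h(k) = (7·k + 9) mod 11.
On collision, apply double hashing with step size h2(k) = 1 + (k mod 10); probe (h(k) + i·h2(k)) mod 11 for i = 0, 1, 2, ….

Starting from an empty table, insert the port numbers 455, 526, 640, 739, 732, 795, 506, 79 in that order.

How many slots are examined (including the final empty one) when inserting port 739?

2

455 hashes to 4; slot 4 is free → place at 4.
526 hashes to 6; slot 6 is free → place at 6.
640 hashes to 1; slot 1 is free → place at 1.
739 hashes to 1, h2=10; 1 taken → place at 0.
732 hashes to 7; slot 7 is free → place at 7.
795 hashes to 8; slot 8 is free → place at 8.
506 hashes to 9; slot 9 is free → place at 9.
79 hashes to 1, h2=10; 1,0 taken → place at 10.
Table: [739, 640, —, —, 455, —, 526, 732, 795, 506, 79]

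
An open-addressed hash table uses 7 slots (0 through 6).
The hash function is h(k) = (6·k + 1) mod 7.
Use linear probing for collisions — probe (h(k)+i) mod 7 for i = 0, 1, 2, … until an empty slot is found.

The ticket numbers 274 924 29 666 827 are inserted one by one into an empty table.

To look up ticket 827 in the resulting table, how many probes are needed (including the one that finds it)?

Insert 274: h=0, slot 0 empty -> index 0.
Insert 924: h=1, slot 1 empty -> index 1.
Insert 29: h=0, slots 0,1 occupied -> index 2.
Insert 666: h=0, slots 0,1,2 occupied -> index 3.
Insert 827: h=0, slots 0,1,2,3 occupied -> index 4.
Table: [274, 924, 29, 666, 827, -, -]
Lookup 827: h=0, probe 0,1,2,3,4 → found at 4.

5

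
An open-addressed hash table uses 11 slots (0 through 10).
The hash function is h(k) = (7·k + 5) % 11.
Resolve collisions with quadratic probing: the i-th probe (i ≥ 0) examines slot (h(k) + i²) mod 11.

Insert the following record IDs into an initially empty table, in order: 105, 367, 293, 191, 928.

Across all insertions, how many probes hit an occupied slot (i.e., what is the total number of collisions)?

3

105: h=3 => slot 3
367: h=0 => slot 0
293: h=10 => slot 10
191: h=0, probe 0,1 => slot 1
928: h=0, probe 0,1,4 => slot 4
Table: [367, 191, ∅, 105, 928, ∅, ∅, ∅, ∅, ∅, 293]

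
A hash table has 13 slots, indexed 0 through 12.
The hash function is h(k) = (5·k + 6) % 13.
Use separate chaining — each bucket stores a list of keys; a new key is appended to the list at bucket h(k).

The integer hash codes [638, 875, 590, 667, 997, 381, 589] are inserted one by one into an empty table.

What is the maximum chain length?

638 -> bucket 11
875 -> bucket 0
590 -> bucket 5
667 -> bucket 0 (collision)
997 -> bucket 12
381 -> bucket 0 (collision)
589 -> bucket 0 (collision)
Final buckets:
0: 875 -> 667 -> 381 -> 589
1: ∅
2: ∅
3: ∅
4: ∅
5: 590
6: ∅
7: ∅
8: ∅
9: ∅
10: ∅
11: 638
12: 997

4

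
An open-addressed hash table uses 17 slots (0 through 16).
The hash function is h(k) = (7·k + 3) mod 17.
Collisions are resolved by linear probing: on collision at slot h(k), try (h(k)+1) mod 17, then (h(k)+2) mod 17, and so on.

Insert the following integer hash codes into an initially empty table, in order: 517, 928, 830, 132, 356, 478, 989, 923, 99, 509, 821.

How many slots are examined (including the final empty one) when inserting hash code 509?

517: h=1 -> slot 1
928: h=5 -> slot 5
830: h=16 -> slot 16
132: h=9 -> slot 9
356: h=13 -> slot 13
478: h=0 -> slot 0
989: h=7 -> slot 7
923: h=4 -> slot 4
99: h=16, probe 16,0,1,2 -> slot 2
509: h=13, probe 13,14 -> slot 14
821: h=4, probe 4,5,6 -> slot 6
Table: [478, 517, 99, ∅, 923, 928, 821, 989, ∅, 132, ∅, ∅, ∅, 356, 509, ∅, 830]

2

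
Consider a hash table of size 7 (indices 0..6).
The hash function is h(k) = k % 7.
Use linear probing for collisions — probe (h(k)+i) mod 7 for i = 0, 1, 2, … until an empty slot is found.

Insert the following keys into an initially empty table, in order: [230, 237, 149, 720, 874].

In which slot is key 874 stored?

230: h=6 -> slot 6
237: h=6, probe 6,0 -> slot 0
149: h=2 -> slot 2
720: h=6, probe 6,0,1 -> slot 1
874: h=6, probe 6,0,1,2,3 -> slot 3
Table: [237, 720, 149, 874, ., ., 230]

3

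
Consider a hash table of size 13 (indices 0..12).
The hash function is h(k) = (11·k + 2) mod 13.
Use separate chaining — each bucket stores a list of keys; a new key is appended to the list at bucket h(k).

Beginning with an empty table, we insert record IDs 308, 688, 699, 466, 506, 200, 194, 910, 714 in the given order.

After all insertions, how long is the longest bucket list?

Insert 308: h=10, bucket 10 empty → new chain.
Insert 688: h=4, bucket 4 empty → new chain.
Insert 699: h=8, bucket 8 empty → new chain.
Insert 466: h=6, bucket 6 empty → new chain.
Insert 506: h=4, bucket 4 nonempty → append to chain.
Insert 200: h=5, bucket 5 empty → new chain.
Insert 194: h=4, bucket 4 nonempty → append to chain.
Insert 910: h=2, bucket 2 empty → new chain.
Insert 714: h=4, bucket 4 nonempty → append to chain.
Final buckets:
0: .
1: .
2: 910
3: .
4: 688 -> 506 -> 194 -> 714
5: 200
6: 466
7: .
8: 699
9: .
10: 308
11: .
12: .

4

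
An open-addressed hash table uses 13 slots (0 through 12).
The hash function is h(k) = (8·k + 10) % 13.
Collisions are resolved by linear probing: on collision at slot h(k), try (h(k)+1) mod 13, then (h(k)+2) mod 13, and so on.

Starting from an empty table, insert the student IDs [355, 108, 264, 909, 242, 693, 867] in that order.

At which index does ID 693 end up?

Insert 355: h=3, slot 3 empty => index 3.
Insert 108: h=3, slot 3 occupied => index 4.
Insert 264: h=3, slots 3,4 occupied => index 5.
Insert 909: h=2, slot 2 empty => index 2.
Insert 242: h=9, slot 9 empty => index 9.
Insert 693: h=3, slots 3,4,5 occupied => index 6.
Insert 867: h=4, slots 4,5,6 occupied => index 7.
Table: [—, —, 909, 355, 108, 264, 693, 867, —, 242, —, —, —]

6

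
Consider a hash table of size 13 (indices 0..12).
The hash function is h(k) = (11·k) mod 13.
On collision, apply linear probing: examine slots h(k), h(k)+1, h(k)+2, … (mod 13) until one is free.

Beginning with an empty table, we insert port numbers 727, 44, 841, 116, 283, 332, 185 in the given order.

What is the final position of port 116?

Insert 727: h=2, slot 2 empty → index 2.
Insert 44: h=3, slot 3 empty → index 3.
Insert 841: h=8, slot 8 empty → index 8.
Insert 116: h=2, slots 2,3 occupied → index 4.
Insert 283: h=6, slot 6 empty → index 6.
Insert 332: h=12, slot 12 empty → index 12.
Insert 185: h=7, slot 7 empty → index 7.
Table: [∅, ∅, 727, 44, 116, ∅, 283, 185, 841, ∅, ∅, ∅, 332]

4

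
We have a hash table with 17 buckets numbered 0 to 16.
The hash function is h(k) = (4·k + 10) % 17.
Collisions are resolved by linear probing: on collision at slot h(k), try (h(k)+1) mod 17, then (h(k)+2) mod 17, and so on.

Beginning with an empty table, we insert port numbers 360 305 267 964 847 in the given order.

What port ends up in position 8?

360 hashes to 5; slot 5 is free -> place at 5.
305 hashes to 6; slot 6 is free -> place at 6.
267 hashes to 7; slot 7 is free -> place at 7.
964 hashes to 7; 7 taken -> place at 8.
847 hashes to 15; slot 15 is free -> place at 15.
Table: [., ., ., ., ., 360, 305, 267, 964, ., ., ., ., ., ., 847, .]

964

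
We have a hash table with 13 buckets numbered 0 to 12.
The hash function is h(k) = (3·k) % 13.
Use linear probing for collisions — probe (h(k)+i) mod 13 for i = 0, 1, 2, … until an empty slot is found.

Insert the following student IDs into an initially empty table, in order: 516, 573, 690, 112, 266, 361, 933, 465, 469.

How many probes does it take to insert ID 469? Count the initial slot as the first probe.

7

516: h=1 → slot 1
573: h=3 → slot 3
690: h=3, probe 3,4 → slot 4
112: h=11 → slot 11
266: h=5 → slot 5
361: h=4, probe 4,5,6 → slot 6
933: h=4, probe 4,5,6,7 → slot 7
465: h=4, probe 4,5,6,7,8 → slot 8
469: h=3, probe 3,4,5,6,7,8,9 → slot 9
Table: [_, 516, _, 573, 690, 266, 361, 933, 465, 469, _, 112, _]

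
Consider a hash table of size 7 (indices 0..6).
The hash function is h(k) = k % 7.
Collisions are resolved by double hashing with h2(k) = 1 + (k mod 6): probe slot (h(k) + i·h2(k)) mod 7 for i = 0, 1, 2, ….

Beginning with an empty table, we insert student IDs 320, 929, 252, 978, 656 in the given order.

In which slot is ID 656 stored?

Insert 320: h=5, slot 5 empty -> index 5.
Insert 929: h=5, h2=6, slot 5 occupied -> index 4.
Insert 252: h=0, slot 0 empty -> index 0.
Insert 978: h=5, h2=1, slot 5 occupied -> index 6.
Insert 656: h=5, h2=3, slot 5 occupied -> index 1.
Table: [252, 656, ∅, ∅, 929, 320, 978]

1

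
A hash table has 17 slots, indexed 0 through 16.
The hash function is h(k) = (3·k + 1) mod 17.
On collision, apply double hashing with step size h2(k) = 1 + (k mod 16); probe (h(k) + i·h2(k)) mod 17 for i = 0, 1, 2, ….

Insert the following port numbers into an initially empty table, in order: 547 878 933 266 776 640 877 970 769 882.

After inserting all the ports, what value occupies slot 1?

640

Insert 547: h=10, slot 10 empty → index 10.
Insert 878: h=0, slot 0 empty → index 0.
Insert 933: h=12, slot 12 empty → index 12.
Insert 266: h=0, h2=11, slot 0 occupied → index 11.
Insert 776: h=0, h2=9, slot 0 occupied → index 9.
Insert 640: h=0, h2=1, slot 0 occupied → index 1.
Insert 877: h=14, slot 14 empty → index 14.
Insert 970: h=4, slot 4 empty → index 4.
Insert 769: h=13, slot 13 empty → index 13.
Insert 882: h=12, h2=3, slot 12 occupied → index 15.
Table: [878, 640, -, -, 970, -, -, -, -, 776, 547, 266, 933, 769, 877, 882, -]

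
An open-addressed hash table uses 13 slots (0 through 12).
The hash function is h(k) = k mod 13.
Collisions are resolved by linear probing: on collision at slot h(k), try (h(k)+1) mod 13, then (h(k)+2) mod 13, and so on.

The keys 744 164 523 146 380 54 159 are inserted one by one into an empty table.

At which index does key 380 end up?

Insert 744: h=3, slot 3 empty -> index 3.
Insert 164: h=8, slot 8 empty -> index 8.
Insert 523: h=3, slot 3 occupied -> index 4.
Insert 146: h=3, slots 3,4 occupied -> index 5.
Insert 380: h=3, slots 3,4,5 occupied -> index 6.
Insert 54: h=2, slot 2 empty -> index 2.
Insert 159: h=3, slots 3,4,5,6 occupied -> index 7.
Table: [_, _, 54, 744, 523, 146, 380, 159, 164, _, _, _, _]

6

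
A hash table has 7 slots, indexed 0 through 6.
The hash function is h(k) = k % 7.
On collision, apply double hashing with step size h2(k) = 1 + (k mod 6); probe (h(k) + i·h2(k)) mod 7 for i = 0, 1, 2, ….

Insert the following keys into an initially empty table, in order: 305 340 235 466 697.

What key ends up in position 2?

340

305 hashes to 4; slot 4 is free => place at 4.
340 hashes to 4, h2=5; 4 taken => place at 2.
235 hashes to 4, h2=2; 4 taken => place at 6.
466 hashes to 4, h2=5; 4,2 taken => place at 0.
697 hashes to 4, h2=2; 4,6 taken => place at 1.
Table: [466, 697, 340, -, 305, -, 235]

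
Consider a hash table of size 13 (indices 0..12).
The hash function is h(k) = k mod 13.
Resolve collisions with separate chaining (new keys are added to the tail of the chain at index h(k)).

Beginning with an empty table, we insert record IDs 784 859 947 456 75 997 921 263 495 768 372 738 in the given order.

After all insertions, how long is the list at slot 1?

784 → bucket 4
859 → bucket 1
947 → bucket 11
456 → bucket 1 (collision)
75 → bucket 10
997 → bucket 9
921 → bucket 11 (collision)
263 → bucket 3
495 → bucket 1 (collision)
768 → bucket 1 (collision)
372 → bucket 8
738 → bucket 10 (collision)
Final buckets:
0: _
1: 859 -> 456 -> 495 -> 768
2: _
3: 263
4: 784
5: _
6: _
7: _
8: 372
9: 997
10: 75 -> 738
11: 947 -> 921
12: _

4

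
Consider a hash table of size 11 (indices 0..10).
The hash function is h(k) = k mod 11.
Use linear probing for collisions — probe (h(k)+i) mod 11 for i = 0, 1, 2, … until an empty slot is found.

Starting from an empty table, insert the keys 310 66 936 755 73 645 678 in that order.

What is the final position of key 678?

10

310 hashes to 2; slot 2 is free => place at 2.
66 hashes to 0; slot 0 is free => place at 0.
936 hashes to 1; slot 1 is free => place at 1.
755 hashes to 7; slot 7 is free => place at 7.
73 hashes to 7; 7 taken => place at 8.
645 hashes to 7; 7,8 taken => place at 9.
678 hashes to 7; 7,8,9 taken => place at 10.
Table: [66, 936, 310, ∅, ∅, ∅, ∅, 755, 73, 645, 678]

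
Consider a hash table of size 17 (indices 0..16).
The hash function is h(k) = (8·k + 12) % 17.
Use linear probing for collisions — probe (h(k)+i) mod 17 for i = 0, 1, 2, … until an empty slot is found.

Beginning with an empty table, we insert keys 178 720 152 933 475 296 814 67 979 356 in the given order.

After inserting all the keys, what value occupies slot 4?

Insert 178: h=8, slot 8 empty → index 8.
Insert 720: h=9, slot 9 empty → index 9.
Insert 152: h=4, slot 4 empty → index 4.
Insert 933: h=13, slot 13 empty → index 13.
Insert 475: h=4, slot 4 occupied → index 5.
Insert 296: h=0, slot 0 empty → index 0.
Insert 814: h=13, slot 13 occupied → index 14.
Insert 67: h=4, slots 4,5 occupied → index 6.
Insert 979: h=7, slot 7 empty → index 7.
Insert 356: h=4, slots 4,5,6,7,8,9 occupied → index 10.
Table: [296, _, _, _, 152, 475, 67, 979, 178, 720, 356, _, _, 933, 814, _, _]

152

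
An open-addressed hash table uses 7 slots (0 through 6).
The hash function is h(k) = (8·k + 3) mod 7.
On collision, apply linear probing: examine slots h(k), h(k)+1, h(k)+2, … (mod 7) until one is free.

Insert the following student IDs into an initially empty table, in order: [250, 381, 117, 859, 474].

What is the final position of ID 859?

3

250: h=1 => slot 1
381: h=6 => slot 6
117: h=1, probe 1,2 => slot 2
859: h=1, probe 1,2,3 => slot 3
474: h=1, probe 1,2,3,4 => slot 4
Table: [., 250, 117, 859, 474, ., 381]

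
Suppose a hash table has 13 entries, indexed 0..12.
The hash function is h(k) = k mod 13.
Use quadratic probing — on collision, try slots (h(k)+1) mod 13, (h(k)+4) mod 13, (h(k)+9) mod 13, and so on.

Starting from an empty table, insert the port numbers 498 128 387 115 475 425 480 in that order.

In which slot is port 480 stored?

0

498: h=4 → slot 4
128: h=11 → slot 11
387: h=10 → slot 10
115: h=11, probe 11,12 → slot 12
475: h=7 → slot 7
425: h=9 → slot 9
480: h=12, probe 12,0 → slot 0
Table: [480, ∅, ∅, ∅, 498, ∅, ∅, 475, ∅, 425, 387, 128, 115]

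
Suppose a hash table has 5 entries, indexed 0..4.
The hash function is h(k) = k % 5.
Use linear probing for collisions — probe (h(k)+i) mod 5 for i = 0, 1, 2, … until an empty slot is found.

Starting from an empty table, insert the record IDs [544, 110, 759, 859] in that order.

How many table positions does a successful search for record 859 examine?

544: h=4 -> slot 4
110: h=0 -> slot 0
759: h=4, probe 4,0,1 -> slot 1
859: h=4, probe 4,0,1,2 -> slot 2
Table: [110, 759, 859, _, 544]
Lookup 859: h=4, probe 4,0,1,2 → found at 2.

4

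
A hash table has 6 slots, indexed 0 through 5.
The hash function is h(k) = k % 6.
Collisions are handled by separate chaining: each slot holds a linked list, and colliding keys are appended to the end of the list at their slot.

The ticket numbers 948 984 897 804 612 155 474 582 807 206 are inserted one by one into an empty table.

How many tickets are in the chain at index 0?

Insert 948: h=0, bucket 0 empty → new chain.
Insert 984: h=0, bucket 0 nonempty → append to chain.
Insert 897: h=3, bucket 3 empty → new chain.
Insert 804: h=0, bucket 0 nonempty → append to chain.
Insert 612: h=0, bucket 0 nonempty → append to chain.
Insert 155: h=5, bucket 5 empty → new chain.
Insert 474: h=0, bucket 0 nonempty → append to chain.
Insert 582: h=0, bucket 0 nonempty → append to chain.
Insert 807: h=3, bucket 3 nonempty → append to chain.
Insert 206: h=2, bucket 2 empty → new chain.
Final buckets:
0: 948 -> 984 -> 804 -> 612 -> 474 -> 582
1: ∅
2: 206
3: 897 -> 807
4: ∅
5: 155

6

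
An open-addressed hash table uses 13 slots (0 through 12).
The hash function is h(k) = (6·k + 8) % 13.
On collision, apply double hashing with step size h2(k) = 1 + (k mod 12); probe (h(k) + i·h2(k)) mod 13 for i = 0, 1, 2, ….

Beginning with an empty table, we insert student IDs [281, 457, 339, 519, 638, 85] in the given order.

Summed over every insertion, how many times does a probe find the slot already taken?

281: h=4 → slot 4
457: h=7 → slot 7
339: h=1 → slot 1
519: h=2 → slot 2
638: h=1, h2=3, probe 1,4,7,10 → slot 10
85: h=11 → slot 11
Table: [., 339, 519, ., 281, ., ., 457, ., ., 638, 85, .]

3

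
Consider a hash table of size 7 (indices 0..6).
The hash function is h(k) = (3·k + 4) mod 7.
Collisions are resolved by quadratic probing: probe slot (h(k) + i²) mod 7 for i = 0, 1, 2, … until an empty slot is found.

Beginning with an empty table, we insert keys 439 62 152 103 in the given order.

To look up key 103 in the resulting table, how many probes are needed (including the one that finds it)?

439: h=5 -> slot 5
62: h=1 -> slot 1
152: h=5, probe 5,6 -> slot 6
103: h=5, probe 5,6,2 -> slot 2
Table: [—, 62, 103, —, —, 439, 152]
Lookup 103: h=5, probe 5,6,2 → found at 2.

3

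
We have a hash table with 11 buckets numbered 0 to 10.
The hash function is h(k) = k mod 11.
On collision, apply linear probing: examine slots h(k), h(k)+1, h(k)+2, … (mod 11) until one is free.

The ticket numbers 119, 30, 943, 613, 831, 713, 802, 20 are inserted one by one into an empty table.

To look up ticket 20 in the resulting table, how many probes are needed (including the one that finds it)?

119: h=9 → slot 9
30: h=8 → slot 8
943: h=8, probe 8,9,10 → slot 10
613: h=8, probe 8,9,10,0 → slot 0
831: h=6 → slot 6
713: h=9, probe 9,10,0,1 → slot 1
802: h=10, probe 10,0,1,2 → slot 2
20: h=9, probe 9,10,0,1,2,3 → slot 3
Table: [613, 713, 802, 20, ., ., 831, ., 30, 119, 943]
Lookup 20: h=9, probe 9,10,0,1,2,3 → found at 3.

6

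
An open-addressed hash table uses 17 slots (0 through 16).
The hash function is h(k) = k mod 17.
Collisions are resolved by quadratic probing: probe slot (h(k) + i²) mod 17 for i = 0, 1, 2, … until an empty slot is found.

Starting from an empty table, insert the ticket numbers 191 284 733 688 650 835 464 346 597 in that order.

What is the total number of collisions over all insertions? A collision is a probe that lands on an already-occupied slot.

7

191 hashes to 4; slot 4 is free => place at 4.
284 hashes to 12; slot 12 is free => place at 12.
733 hashes to 2; slot 2 is free => place at 2.
688 hashes to 8; slot 8 is free => place at 8.
650 hashes to 4; 4 taken => place at 5.
835 hashes to 2; 2 taken => place at 3.
464 hashes to 5; 5 taken => place at 6.
346 hashes to 6; 6 taken => place at 7.
597 hashes to 2; 2,3,6 taken => place at 11.
Table: [., ., 733, 835, 191, 650, 464, 346, 688, ., ., 597, 284, ., ., ., .]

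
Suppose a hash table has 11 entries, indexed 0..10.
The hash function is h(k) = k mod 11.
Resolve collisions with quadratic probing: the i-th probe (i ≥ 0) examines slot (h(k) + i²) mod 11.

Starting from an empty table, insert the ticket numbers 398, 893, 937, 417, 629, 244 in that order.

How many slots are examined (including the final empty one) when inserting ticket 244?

398 hashes to 2; slot 2 is free => place at 2.
893 hashes to 2; 2 taken => place at 3.
937 hashes to 2; 2,3 taken => place at 6.
417 hashes to 10; slot 10 is free => place at 10.
629 hashes to 2; 2,3,6 taken => place at 0.
244 hashes to 2; 2,3,6,0 taken => place at 7.
Table: [629, —, 398, 893, —, —, 937, 244, —, —, 417]

5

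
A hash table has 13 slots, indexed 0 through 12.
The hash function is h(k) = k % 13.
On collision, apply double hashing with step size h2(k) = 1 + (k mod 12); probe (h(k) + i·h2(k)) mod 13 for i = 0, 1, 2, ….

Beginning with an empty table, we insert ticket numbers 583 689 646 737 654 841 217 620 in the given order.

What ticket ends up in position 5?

Insert 583: h=11, slot 11 empty → index 11.
Insert 689: h=0, slot 0 empty → index 0.
Insert 646: h=9, slot 9 empty → index 9.
Insert 737: h=9, h2=6, slot 9 occupied → index 2.
Insert 654: h=4, slot 4 empty → index 4.
Insert 841: h=9, h2=2, slots 9,11,0,2,4 occupied → index 6.
Insert 217: h=9, h2=2, slots 9,11,0,2,4,6 occupied → index 8.
Insert 620: h=9, h2=9, slot 9 occupied → index 5.
Table: [689, —, 737, —, 654, 620, 841, —, 217, 646, —, 583, —]

620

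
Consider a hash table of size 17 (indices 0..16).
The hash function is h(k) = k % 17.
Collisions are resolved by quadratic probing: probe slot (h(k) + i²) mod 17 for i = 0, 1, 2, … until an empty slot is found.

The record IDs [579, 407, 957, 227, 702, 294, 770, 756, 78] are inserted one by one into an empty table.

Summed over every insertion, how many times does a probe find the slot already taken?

579 hashes to 1; slot 1 is free → place at 1.
407 hashes to 16; slot 16 is free → place at 16.
957 hashes to 5; slot 5 is free → place at 5.
227 hashes to 6; slot 6 is free → place at 6.
702 hashes to 5; 5,6 taken → place at 9.
294 hashes to 5; 5,6,9 taken → place at 14.
770 hashes to 5; 5,6,9,14 taken → place at 4.
756 hashes to 8; slot 8 is free → place at 8.
78 hashes to 10; slot 10 is free → place at 10.
Table: [., 579, ., ., 770, 957, 227, ., 756, 702, 78, ., ., ., 294, ., 407]

9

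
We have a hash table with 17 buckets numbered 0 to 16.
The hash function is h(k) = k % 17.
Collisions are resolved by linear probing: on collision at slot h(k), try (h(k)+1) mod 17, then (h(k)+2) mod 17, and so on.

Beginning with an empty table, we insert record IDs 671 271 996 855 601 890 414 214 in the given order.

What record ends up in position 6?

Insert 671: h=8, slot 8 empty => index 8.
Insert 271: h=16, slot 16 empty => index 16.
Insert 996: h=10, slot 10 empty => index 10.
Insert 855: h=5, slot 5 empty => index 5.
Insert 601: h=6, slot 6 empty => index 6.
Insert 890: h=6, slot 6 occupied => index 7.
Insert 414: h=6, slots 6,7,8 occupied => index 9.
Insert 214: h=10, slot 10 occupied => index 11.
Table: [., ., ., ., ., 855, 601, 890, 671, 414, 996, 214, ., ., ., ., 271]

601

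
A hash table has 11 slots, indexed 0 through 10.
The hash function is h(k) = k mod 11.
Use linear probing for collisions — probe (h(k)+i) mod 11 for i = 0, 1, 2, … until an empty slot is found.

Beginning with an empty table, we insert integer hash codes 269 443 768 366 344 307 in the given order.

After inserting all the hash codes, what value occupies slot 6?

269: h=5 → slot 5
443: h=3 → slot 3
768: h=9 → slot 9
366: h=3, probe 3,4 → slot 4
344: h=3, probe 3,4,5,6 → slot 6
307: h=10 → slot 10
Table: [-, -, -, 443, 366, 269, 344, -, -, 768, 307]

344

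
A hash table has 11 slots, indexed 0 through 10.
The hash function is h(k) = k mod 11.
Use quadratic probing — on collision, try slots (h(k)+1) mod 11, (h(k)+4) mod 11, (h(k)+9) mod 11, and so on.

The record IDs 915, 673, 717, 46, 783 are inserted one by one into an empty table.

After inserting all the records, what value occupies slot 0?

46

915: h=2 -> slot 2
673: h=2, probe 2,3 -> slot 3
717: h=2, probe 2,3,6 -> slot 6
46: h=2, probe 2,3,6,0 -> slot 0
783: h=2, probe 2,3,6,0,7 -> slot 7
Table: [46, ∅, 915, 673, ∅, ∅, 717, 783, ∅, ∅, ∅]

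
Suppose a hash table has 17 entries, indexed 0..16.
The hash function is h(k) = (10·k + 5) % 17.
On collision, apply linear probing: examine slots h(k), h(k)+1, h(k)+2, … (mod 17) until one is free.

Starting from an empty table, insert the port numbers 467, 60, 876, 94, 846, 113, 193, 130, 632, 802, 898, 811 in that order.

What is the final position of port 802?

467 hashes to 0; slot 0 is free => place at 0.
60 hashes to 10; slot 10 is free => place at 10.
876 hashes to 10; 10 taken => place at 11.
94 hashes to 10; 10,11 taken => place at 12.
846 hashes to 16; slot 16 is free => place at 16.
113 hashes to 13; slot 13 is free => place at 13.
193 hashes to 14; slot 14 is free => place at 14.
130 hashes to 13; 13,14 taken => place at 15.
632 hashes to 1; slot 1 is free => place at 1.
802 hashes to 1; 1 taken => place at 2.
898 hashes to 9; slot 9 is free => place at 9.
811 hashes to 6; slot 6 is free => place at 6.
Table: [467, 632, 802, -, -, -, 811, -, -, 898, 60, 876, 94, 113, 193, 130, 846]

2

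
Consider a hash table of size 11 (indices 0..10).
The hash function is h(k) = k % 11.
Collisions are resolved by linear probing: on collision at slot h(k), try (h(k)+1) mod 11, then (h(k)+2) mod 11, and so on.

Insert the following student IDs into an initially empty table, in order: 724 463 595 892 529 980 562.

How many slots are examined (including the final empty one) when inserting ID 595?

Insert 724: h=9, slot 9 empty → index 9.
Insert 463: h=1, slot 1 empty → index 1.
Insert 595: h=1, slot 1 occupied → index 2.
Insert 892: h=1, slots 1,2 occupied → index 3.
Insert 529: h=1, slots 1,2,3 occupied → index 4.
Insert 980: h=1, slots 1,2,3,4 occupied → index 5.
Insert 562: h=1, slots 1,2,3,4,5 occupied → index 6.
Table: [., 463, 595, 892, 529, 980, 562, ., ., 724, .]

2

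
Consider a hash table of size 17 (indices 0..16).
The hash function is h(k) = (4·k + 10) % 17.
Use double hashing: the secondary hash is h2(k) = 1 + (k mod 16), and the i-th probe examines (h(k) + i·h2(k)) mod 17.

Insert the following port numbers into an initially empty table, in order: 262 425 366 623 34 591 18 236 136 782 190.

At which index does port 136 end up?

262: h=4 => slot 4
425: h=10 => slot 10
366: h=12 => slot 12
623: h=3 => slot 3
34: h=10, h2=3, probe 10,13 => slot 13
591: h=11 => slot 11
18: h=14 => slot 14
236: h=2 => slot 2
136: h=10, h2=9, probe 10,2,11,3,12,4,13,5 => slot 5
782: h=10, h2=15, probe 10,8 => slot 8
190: h=5, h2=15, probe 5,3,1 => slot 1
Table: [., 190, 236, 623, 262, 136, ., ., 782, ., 425, 591, 366, 34, 18, ., .]

5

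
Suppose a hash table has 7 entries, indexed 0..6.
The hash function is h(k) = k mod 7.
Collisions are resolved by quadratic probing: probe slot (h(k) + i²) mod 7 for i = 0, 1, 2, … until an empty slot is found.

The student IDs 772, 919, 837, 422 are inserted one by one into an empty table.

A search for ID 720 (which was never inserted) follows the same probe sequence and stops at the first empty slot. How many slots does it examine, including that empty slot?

2

Insert 772: h=2, slot 2 empty → index 2.
Insert 919: h=2, slot 2 occupied → index 3.
Insert 837: h=4, slot 4 empty → index 4.
Insert 422: h=2, slots 2,3 occupied → index 6.
Table: [—, —, 772, 919, 837, —, 422]
Lookup 720: h=6, probe 6,0 → slot 0 empty, not found.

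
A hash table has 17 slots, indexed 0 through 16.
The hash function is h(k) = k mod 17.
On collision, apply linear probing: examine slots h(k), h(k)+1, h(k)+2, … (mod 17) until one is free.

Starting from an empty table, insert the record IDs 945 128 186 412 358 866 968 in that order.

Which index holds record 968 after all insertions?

2

945: h=10 => slot 10
128: h=9 => slot 9
186: h=16 => slot 16
412: h=4 => slot 4
358: h=1 => slot 1
866: h=16, probe 16,0 => slot 0
968: h=16, probe 16,0,1,2 => slot 2
Table: [866, 358, 968, ., 412, ., ., ., ., 128, 945, ., ., ., ., ., 186]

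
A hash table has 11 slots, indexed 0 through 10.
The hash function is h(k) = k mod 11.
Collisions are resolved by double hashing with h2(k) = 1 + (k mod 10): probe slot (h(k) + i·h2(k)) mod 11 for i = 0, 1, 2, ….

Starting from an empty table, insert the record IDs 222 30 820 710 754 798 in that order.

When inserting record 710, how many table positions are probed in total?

2

Insert 222: h=2, slot 2 empty → index 2.
Insert 30: h=8, slot 8 empty → index 8.
Insert 820: h=6, slot 6 empty → index 6.
Insert 710: h=6, h2=1, slot 6 occupied → index 7.
Insert 754: h=6, h2=5, slot 6 occupied → index 0.
Insert 798: h=6, h2=9, slot 6 occupied → index 4.
Table: [754, —, 222, —, 798, —, 820, 710, 30, —, —]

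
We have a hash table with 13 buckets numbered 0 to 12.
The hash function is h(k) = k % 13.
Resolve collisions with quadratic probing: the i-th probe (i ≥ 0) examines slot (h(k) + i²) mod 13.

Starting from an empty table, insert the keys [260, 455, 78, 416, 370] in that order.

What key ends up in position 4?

260 hashes to 0; slot 0 is free => place at 0.
455 hashes to 0; 0 taken => place at 1.
78 hashes to 0; 0,1 taken => place at 4.
416 hashes to 0; 0,1,4 taken => place at 9.
370 hashes to 6; slot 6 is free => place at 6.
Table: [260, 455, -, -, 78, -, 370, -, -, 416, -, -, -]

78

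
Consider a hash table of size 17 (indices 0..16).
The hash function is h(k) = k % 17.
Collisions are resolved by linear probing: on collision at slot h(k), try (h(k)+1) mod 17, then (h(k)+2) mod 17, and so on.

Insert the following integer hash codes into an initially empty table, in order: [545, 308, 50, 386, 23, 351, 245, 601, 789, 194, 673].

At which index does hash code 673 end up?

545: h=1 => slot 1
308: h=2 => slot 2
50: h=16 => slot 16
386: h=12 => slot 12
23: h=6 => slot 6
351: h=11 => slot 11
245: h=7 => slot 7
601: h=6, probe 6,7,8 => slot 8
789: h=7, probe 7,8,9 => slot 9
194: h=7, probe 7,8,9,10 => slot 10
673: h=10, probe 10,11,12,13 => slot 13
Table: [_, 545, 308, _, _, _, 23, 245, 601, 789, 194, 351, 386, 673, _, _, 50]

13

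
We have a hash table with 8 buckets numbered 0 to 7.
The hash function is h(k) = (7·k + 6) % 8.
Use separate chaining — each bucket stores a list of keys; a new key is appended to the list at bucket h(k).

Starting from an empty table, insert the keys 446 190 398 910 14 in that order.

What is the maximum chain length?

Insert 446: h=0, bucket 0 empty → new chain.
Insert 190: h=0, bucket 0 nonempty → append to chain.
Insert 398: h=0, bucket 0 nonempty → append to chain.
Insert 910: h=0, bucket 0 nonempty → append to chain.
Insert 14: h=0, bucket 0 nonempty → append to chain.
Final buckets:
0: 446 -> 190 -> 398 -> 910 -> 14
1: —
2: —
3: —
4: —
5: —
6: —
7: —

5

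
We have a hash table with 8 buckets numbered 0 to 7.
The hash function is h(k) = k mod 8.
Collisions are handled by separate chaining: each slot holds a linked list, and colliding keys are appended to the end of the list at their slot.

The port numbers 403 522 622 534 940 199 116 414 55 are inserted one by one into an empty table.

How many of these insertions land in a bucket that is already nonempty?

4

403 -> bucket 3
522 -> bucket 2
622 -> bucket 6
534 -> bucket 6 (collision)
940 -> bucket 4
199 -> bucket 7
116 -> bucket 4 (collision)
414 -> bucket 6 (collision)
55 -> bucket 7 (collision)
Final buckets:
0: .
1: .
2: 522
3: 403
4: 940 -> 116
5: .
6: 622 -> 534 -> 414
7: 199 -> 55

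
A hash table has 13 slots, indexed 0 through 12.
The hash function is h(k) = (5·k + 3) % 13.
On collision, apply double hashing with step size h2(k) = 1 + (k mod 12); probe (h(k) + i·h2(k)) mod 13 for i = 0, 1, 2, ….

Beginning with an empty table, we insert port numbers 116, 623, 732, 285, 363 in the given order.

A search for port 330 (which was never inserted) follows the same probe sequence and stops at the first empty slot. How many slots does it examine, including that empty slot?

2

Insert 116: h=11, slot 11 empty => index 11.
Insert 623: h=11, h2=12, slot 11 occupied => index 10.
Insert 732: h=10, h2=1, slots 10,11 occupied => index 12.
Insert 285: h=11, h2=10, slot 11 occupied => index 8.
Insert 363: h=11, h2=4, slot 11 occupied => index 2.
Table: [., ., 363, ., ., ., ., ., 285, ., 623, 116, 732]
Lookup 330: h=2, h2=7, probe 2,9 → slot 9 empty, not found.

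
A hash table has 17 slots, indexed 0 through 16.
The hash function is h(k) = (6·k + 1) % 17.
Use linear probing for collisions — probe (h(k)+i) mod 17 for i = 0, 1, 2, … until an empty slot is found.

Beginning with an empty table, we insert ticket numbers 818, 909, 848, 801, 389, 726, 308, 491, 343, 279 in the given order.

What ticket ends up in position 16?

308

818 hashes to 13; slot 13 is free → place at 13.
909 hashes to 15; slot 15 is free → place at 15.
848 hashes to 6; slot 6 is free → place at 6.
801 hashes to 13; 13 taken → place at 14.
389 hashes to 6; 6 taken → place at 7.
726 hashes to 5; slot 5 is free → place at 5.
308 hashes to 13; 13,14,15 taken → place at 16.
491 hashes to 6; 6,7 taken → place at 8.
343 hashes to 2; slot 2 is free → place at 2.
279 hashes to 9; slot 9 is free → place at 9.
Table: [—, —, 343, —, —, 726, 848, 389, 491, 279, —, —, —, 818, 801, 909, 308]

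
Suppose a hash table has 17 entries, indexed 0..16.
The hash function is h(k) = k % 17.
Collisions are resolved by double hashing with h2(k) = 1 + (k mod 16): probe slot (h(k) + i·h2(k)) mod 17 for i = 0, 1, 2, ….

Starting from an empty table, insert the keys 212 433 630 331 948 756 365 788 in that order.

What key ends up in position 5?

212 hashes to 8; slot 8 is free → place at 8.
433 hashes to 8, h2=2; 8 taken → place at 10.
630 hashes to 1; slot 1 is free → place at 1.
331 hashes to 8, h2=12; 8 taken → place at 3.
948 hashes to 13; slot 13 is free → place at 13.
756 hashes to 8, h2=5; 8,13,1 taken → place at 6.
365 hashes to 8, h2=14; 8 taken → place at 5.
788 hashes to 6, h2=5; 6 taken → place at 11.
Table: [., 630, ., 331, ., 365, 756, ., 212, ., 433, 788, ., 948, ., ., .]

365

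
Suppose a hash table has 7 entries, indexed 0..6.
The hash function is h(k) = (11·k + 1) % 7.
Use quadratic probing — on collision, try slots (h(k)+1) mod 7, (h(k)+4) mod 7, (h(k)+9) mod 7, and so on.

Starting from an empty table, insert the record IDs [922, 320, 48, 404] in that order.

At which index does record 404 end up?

922 hashes to 0; slot 0 is free → place at 0.
320 hashes to 0; 0 taken → place at 1.
48 hashes to 4; slot 4 is free → place at 4.
404 hashes to 0; 0,1,4 taken → place at 2.
Table: [922, 320, 404, ., 48, ., .]

2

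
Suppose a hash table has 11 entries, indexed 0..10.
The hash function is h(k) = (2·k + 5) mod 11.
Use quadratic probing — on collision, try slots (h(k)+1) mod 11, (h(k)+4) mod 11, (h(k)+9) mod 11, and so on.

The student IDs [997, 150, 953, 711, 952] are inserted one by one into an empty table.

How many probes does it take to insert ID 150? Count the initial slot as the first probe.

Insert 997: h=8, slot 8 empty → index 8.
Insert 150: h=8, slot 8 occupied → index 9.
Insert 953: h=8, slots 8,9 occupied → index 1.
Insert 711: h=8, slots 8,9,1 occupied → index 6.
Insert 952: h=6, slot 6 occupied → index 7.
Table: [—, 953, —, —, —, —, 711, 952, 997, 150, —]

2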